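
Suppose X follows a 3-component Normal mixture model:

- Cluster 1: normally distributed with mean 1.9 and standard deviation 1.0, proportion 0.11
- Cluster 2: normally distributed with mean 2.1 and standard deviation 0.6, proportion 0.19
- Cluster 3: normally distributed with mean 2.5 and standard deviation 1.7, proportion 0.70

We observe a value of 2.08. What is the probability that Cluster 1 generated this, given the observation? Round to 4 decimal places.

0.1313

The responsibility of component k is P(Z=k) f_k(x) divided by Σ_j P(Z=j) f_j(x).
Normal densities:
  p_1 = (1/(1.0·√(2π)))·exp(−(2.08−1.9)²/(2·1.0²)) = 0.398942·exp(-0.01620) = 0.392531
  p_2 = (1/(0.6·√(2π)))·exp(−(2.08−2.1)²/(2·0.6²)) = 0.664904·exp(-0.00056) = 0.664535
  p_3 = (1/(1.7·√(2π)))·exp(−(2.08−2.5)²/(2·1.7²)) = 0.234672·exp(-0.03052) = 0.227618
Prior × likelihood for each component:
  P(Z=1)·p_1 = 0.11 × 0.392531 = 0.0431785
  P(Z=2)·p_2 = 0.19 × 0.664535 = 0.126262
  P(Z=3)·p_3 = 0.70 × 0.227618 = 0.159333
Marginal: 0.0431785 + 0.126262 + 0.159333 = 0.328773
P(Cluster 1 | 2.08) ≈ 0.1313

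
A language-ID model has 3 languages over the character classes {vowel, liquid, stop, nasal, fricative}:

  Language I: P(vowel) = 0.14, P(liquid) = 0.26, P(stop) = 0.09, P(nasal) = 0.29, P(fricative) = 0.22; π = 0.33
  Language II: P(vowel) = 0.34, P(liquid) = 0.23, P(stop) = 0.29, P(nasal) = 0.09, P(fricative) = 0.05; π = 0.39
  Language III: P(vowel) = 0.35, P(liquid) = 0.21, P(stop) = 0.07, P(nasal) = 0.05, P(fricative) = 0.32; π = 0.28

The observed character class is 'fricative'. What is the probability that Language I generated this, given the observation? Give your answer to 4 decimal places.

0.3996

By Bayes' theorem, P(k | x) = w_k f_k(x) / Σ_j w_j f_j(x).
Component likelihoods at x = 'fricative':
  f_I = 0.22
  f_II = 0.05
  f_III = 0.32
Multiply by the mixture weights:
  w_I·f_I = 0.33 × 0.22 = 0.0726
  w_II·f_II = 0.39 × 0.05 = 0.0195
  w_III·f_III = 0.28 × 0.32 = 0.0896
Denominator: 0.0726 + 0.0195 + 0.0896 = 0.1817
P(Language I | 'fricative') = 0.0726 / 0.1817 ≈ 0.3996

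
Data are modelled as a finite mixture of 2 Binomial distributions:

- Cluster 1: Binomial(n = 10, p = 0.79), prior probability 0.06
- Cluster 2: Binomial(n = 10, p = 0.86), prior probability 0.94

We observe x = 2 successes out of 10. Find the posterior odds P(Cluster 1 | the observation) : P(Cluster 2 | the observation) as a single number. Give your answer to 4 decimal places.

1.3804

The posterior odds equal the prior odds times the likelihood ratio: (π_i/π_j)·(f_i(x)/f_j(x)).
Component likelihoods at x = 2 successes out of 10:
  L_1 = 0.000106224
  L_2 = 4.91172e-06
Posterior odds = (π_1·L_1) / (π_2·L_2) = (0.06·0.000106224) / (0.94·4.91172e-06) = 6.37342e-06 / 4.61702e-06 ≈ 1.3804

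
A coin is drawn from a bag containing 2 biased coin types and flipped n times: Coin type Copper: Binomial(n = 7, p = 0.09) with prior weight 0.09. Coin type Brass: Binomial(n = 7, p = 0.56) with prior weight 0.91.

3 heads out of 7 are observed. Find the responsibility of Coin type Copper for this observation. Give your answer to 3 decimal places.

Apply Bayes' rule: the posterior for each component is proportional to its prior times its likelihood at x.
Binomial probabilities:
  f_Copper = 0.0174969
  f_Brass = 0.230379
Weight by the priors:
  π_Copper·f_Copper = 0.09 × 0.0174969 = 0.00157472
  π_Brass·f_Brass = 0.91 × 0.230379 = 0.209645
Evidence: 0.00157472 + 0.209645 = 0.21122
Responsibility of Coin type Copper: 0.00157472 / 0.21122 ≈ 0.007

0.007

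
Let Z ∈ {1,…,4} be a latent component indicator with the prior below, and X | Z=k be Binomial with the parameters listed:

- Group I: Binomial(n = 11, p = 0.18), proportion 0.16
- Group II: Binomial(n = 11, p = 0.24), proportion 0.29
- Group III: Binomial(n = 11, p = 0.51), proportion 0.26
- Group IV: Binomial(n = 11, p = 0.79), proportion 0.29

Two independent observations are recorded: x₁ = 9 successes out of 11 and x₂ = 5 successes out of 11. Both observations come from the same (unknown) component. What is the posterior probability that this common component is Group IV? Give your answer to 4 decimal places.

0.3674

Apply Bayes' rule: the posterior for each component is proportional to its prior times its likelihood at x.
Since both observations come from the same component, the likelihood for component k is f_k(x₁)·f_k(x₂).
  p_I = [7.33572e-06] × [0.0265392] = 1.94684e-07
  p_II = [8.39249e-05] × [0.0708891] = 5.94937e-06
  p_III = [0.0308238] × [0.220632] = 0.00680073
  p_IV = [0.2907] × [0.0121925] = 0.00354436
Multiply by the mixture weights:
  w_I·p_I = 0.16 × 1.94684e-07 = 3.11495e-08
  w_II·p_II = 0.29 × 5.94937e-06 = 1.72532e-06
  w_III·p_III = 0.26 × 0.00680073 = 0.00176819
  w_IV·p_IV = 0.29 × 0.00354436 = 0.00102787
Normaliser: 3.11495e-08 + 1.72532e-06 + 0.00176819 + 0.00102787 = 0.00279781
So the posterior for Group IV is 0.00102787 / 0.00279781 ≈ 0.3674.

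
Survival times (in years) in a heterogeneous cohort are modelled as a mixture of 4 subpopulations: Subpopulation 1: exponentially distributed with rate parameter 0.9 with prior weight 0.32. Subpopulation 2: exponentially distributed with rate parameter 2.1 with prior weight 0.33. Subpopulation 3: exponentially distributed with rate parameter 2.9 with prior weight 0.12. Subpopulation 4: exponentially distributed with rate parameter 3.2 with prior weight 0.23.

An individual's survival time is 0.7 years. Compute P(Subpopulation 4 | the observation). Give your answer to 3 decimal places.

0.179

P(component k | x) = π_k·f_k(x) / marginal(x), where marginal(x) = Σ_j π_j·f_j(x).
Exponential densities:
  f_1 = 0.479333
  f_2 = 0.482844
  f_3 = 0.380873
  f_4 = 0.340667
Prior × likelihood for each component:
  π_1·f_1 = 0.32 × 0.479333 = 0.153386
  π_2·f_2 = 0.33 × 0.482844 = 0.159338
  π_3·f_3 = 0.12 × 0.380873 = 0.0457048
  π_4·f_4 = 0.23 × 0.340667 = 0.0783535
Marginal: 0.153386 + 0.159338 + 0.0457048 + 0.0783535 = 0.436783
P(Subpopulation 4 | 0.7 years) = 0.0783535 / 0.436783 ≈ 0.179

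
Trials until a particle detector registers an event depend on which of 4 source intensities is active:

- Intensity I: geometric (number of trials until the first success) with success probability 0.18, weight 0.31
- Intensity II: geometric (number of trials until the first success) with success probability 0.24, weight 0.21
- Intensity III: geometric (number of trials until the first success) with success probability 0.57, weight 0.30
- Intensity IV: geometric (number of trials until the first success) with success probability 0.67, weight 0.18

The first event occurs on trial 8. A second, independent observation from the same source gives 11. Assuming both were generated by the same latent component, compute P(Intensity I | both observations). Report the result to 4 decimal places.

0.7513

The responsibility of component k is π_k f_k(x) divided by Σ_j π_j f_j(x).
Since both observations come from the same component, the likelihood for component k is f_k(x₁)·f_k(x₂).
  L_I = [0.0448714] × [0.0247406] = 0.00111015
  L_II = [0.0351485] × [0.0154293] = 0.000542317
  L_III = [0.00154937] × [0.000123185] = 1.90859e-07
  L_IV = [0.000285544] × [1.02616e-05] = 2.93013e-09
Prior × likelihood for each component:
  π_I·L_I = 0.31 × 0.00111015 = 0.000344146
  π_II·L_II = 0.21 × 0.000542317 = 0.000113887
  π_III·L_III = 0.30 × 1.90859e-07 = 5.72578e-08
  π_IV·L_IV = 0.18 × 2.93013e-09 = 5.27423e-10
Normaliser: 0.000344146 + 0.000113887 + 5.72578e-08 + 5.27423e-10 = 0.00045809
Responsibility of Intensity I: 0.000344146 / 0.00045809 ≈ 0.7513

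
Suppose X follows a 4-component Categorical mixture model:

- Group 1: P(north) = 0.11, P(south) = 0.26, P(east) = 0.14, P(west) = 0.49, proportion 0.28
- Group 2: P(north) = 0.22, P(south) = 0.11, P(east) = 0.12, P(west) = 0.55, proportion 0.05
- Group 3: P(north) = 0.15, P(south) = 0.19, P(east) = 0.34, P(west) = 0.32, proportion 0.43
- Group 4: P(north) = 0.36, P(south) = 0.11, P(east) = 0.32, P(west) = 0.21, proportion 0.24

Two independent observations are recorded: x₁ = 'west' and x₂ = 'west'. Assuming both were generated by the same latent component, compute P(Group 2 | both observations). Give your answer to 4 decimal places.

0.1104

P(component k | x) = P(Z=k)·f_k(x) / marginal(x), where marginal(x) = Σ_j P(Z=j)·f_j(x).
Since both observations come from the same component, the likelihood for component k is f_k(x₁)·f_k(x₂).
  f_1 = [P(west | comp) = 0.49] × [0.49] = 0.2401
  f_2 = [P(west | comp) = 0.55] × [0.55] = 0.3025
  f_3 = [P(west | comp) = 0.32] × [0.32] = 0.1024
  f_4 = [P(west | comp) = 0.21] × [0.21] = 0.0441
Unnormalised posteriors:
  P(Z=1)·f_1 = 0.28 × 0.2401 = 0.067228
  P(Z=2)·f_2 = 0.05 × 0.3025 = 0.015125
  P(Z=3)·f_3 = 0.43 × 0.1024 = 0.044032
  P(Z=4)·f_4 = 0.24 × 0.0441 = 0.010584
Marginal: 0.067228 + 0.015125 + 0.044032 + 0.010584 = 0.136969
Responsibility of Group 2: 0.015125 / 0.136969 ≈ 0.1104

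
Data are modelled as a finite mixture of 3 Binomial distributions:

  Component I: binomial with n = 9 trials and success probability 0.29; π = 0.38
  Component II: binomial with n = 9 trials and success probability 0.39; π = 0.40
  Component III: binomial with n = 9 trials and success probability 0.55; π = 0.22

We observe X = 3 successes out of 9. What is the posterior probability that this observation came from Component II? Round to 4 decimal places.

0.4505

By Bayes' theorem, P(k | x) = π_k f_k(x) / Σ_j π_j f_j(x).
Evaluate each component's likelihood at the observed value:
  p_I = C(9,3)·0.29^3·0.71^6 = 84·0.024389·0.1281 = 0.262436
  p_II = C(9,3)·0.39^3·0.61^6 = 84·0.059319·0.0515204 = 0.256716
  p_III = C(9,3)·0.55^3·0.45^6 = 84·0.166375·0.00830377 = 0.116049
Unnormalised posteriors:
  π_I·p_I = 0.38 × 0.262436 = 0.0997257
  π_II·p_II = 0.40 × 0.256716 = 0.102686
  π_III·p_III = 0.22 × 0.116049 = 0.0255308
Normaliser: 0.0997257 + 0.102686 + 0.0255308 = 0.227943
Responsibility of Component II: 0.102686 / 0.227943 ≈ 0.4505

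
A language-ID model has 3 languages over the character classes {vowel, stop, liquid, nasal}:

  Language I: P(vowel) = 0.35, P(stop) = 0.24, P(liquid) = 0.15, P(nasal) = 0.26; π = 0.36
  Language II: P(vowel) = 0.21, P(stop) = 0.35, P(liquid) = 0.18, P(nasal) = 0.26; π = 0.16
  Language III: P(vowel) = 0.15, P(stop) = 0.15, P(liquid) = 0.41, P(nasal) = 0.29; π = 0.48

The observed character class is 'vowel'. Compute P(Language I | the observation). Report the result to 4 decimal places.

Posterior ∝ prior × likelihood, so P(k | x) ∝ w_k f_k(x); normalise over all components.
Categorical probabilities:
  p_I = 0.35
  p_II = 0.21
  p_III = 0.15
Weight by the priors:
  w_I·p_I = 0.36 × 0.35 = 0.126
  w_II·p_II = 0.16 × 0.21 = 0.0336
  w_III·p_III = 0.48 × 0.15 = 0.072
Normaliser: 0.126 + 0.0336 + 0.072 = 0.2316
P(Language I | data) = 0.126 / 0.2316 ≈ 0.5440

0.5440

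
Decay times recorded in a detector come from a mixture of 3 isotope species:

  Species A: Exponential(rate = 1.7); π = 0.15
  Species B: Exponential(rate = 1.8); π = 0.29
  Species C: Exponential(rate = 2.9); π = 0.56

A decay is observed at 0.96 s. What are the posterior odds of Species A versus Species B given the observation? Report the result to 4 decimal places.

Only the two components matter; the odds are (w_i f_i(x)) / (w_j f_j(x)).
Evaluate each component's likelihood at the observed value:
  p_A = 0.332415
  p_B = 0.319751
  p_C = 0.179193
0.0498622 / 0.0927277 ≈ 0.5377

0.5377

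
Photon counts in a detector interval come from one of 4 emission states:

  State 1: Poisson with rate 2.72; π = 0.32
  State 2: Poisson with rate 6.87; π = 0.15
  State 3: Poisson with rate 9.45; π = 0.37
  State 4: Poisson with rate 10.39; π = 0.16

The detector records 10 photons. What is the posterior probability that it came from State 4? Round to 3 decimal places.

Posterior ∝ prior × likelihood, so P(k | x) ∝ w_k f_k(x); normalise over all components.
Component likelihoods at x = 10 photons:
  f_1 = 0.000402388
  f_2 = 0.0670195
  f_3 = 0.123161
  f_4 = 0.124186
Prior × likelihood for each component:
  w_1·f_1 = 0.32 × 0.000402388 = 0.000128764
  w_2·f_2 = 0.15 × 0.0670195 = 0.0100529
  w_3·f_3 = 0.37 × 0.123161 = 0.0455695
  w_4·f_4 = 0.16 × 0.124186 = 0.0198698
Sum: 0.000128764 + 0.0100529 + 0.0455695 + 0.0198698 = 0.0756209
P(State 4 | the observation) ≈ 0.263

0.263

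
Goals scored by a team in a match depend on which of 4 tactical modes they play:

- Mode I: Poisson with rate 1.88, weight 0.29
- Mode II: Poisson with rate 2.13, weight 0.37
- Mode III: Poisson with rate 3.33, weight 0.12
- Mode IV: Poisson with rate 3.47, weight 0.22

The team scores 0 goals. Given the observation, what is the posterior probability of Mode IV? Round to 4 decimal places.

0.0689

By Bayes' theorem, P(k | x) = w_k f_k(x) / Σ_j w_j f_j(x).
Evaluate each component's likelihood at the observed value:
  p_I = e^(−1.88)·1.88^0/0! = 0.15259
  p_II = e^(−2.13)·2.13^0/0! = 0.118837
  p_III = e^(−3.33)·3.33^0/0! = 0.0357931
  p_IV = e^(−3.47)·3.47^0/0! = 0.031117
Weight by the priors:
  w_I·p_I = 0.29 × 0.15259 = 0.0442511
  w_II·p_II = 0.37 × 0.118837 = 0.0439698
  w_III·p_III = 0.12 × 0.0357931 = 0.00429517
  w_IV·p_IV = 0.22 × 0.031117 = 0.00684575
Marginal: 0.0442511 + 0.0439698 + 0.00429517 + 0.00684575 = 0.0993618
So the posterior for Mode IV is 0.00684575 / 0.0993618 ≈ 0.0689.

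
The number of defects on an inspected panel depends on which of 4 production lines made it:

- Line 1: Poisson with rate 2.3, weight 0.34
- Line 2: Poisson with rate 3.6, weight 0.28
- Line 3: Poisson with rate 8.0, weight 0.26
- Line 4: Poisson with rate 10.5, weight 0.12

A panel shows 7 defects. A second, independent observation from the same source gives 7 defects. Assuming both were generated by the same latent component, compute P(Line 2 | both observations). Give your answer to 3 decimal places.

P(component k | x) = π_k·f_k(x) / marginal(x), where marginal(x) = Σ_j π_j·f_j(x).
Since both observations come from the same component, the likelihood for component k is f_k(x₁)·f_k(x₂).
  L_1 = [0.00677309] × [0.00677309] = 4.58748e-05
  L_2 = [0.0424841] × [0.0424841] = 0.0018049
  L_3 = [0.139587] × [0.139587] = 0.0194844
  L_4 = [0.0768781] × [0.0768781] = 0.00591024
Unnormalised posteriors:
  π_1·L_1 = 0.34 × 4.58748e-05 = 1.55974e-05
  π_2·L_2 = 0.28 × 0.0018049 = 0.000505373
  π_3·L_3 = 0.26 × 0.0194844 = 0.00506594
  π_4·L_4 = 0.12 × 0.00591024 = 0.000709229
Normaliser: 1.55974e-05 + 0.000505373 + 0.00506594 + 0.000709229 = 0.00629614
P(Line 2 | x) = 0.000505373 / 0.00629614 ≈ 0.080

0.080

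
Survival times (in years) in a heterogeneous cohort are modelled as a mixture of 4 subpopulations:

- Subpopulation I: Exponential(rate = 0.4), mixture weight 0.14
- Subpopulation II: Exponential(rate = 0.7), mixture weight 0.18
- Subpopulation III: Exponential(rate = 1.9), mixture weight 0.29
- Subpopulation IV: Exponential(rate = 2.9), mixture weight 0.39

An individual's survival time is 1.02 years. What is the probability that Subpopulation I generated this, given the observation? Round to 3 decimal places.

P(component k | x) = π_k·f_k(x) / marginal(x), where marginal(x) = Σ_j π_j·f_j(x).
Component likelihoods at x = 1.02 years:
  L_I = 0.4·e^(−0.4·1.02) = 0.4·e^(−0.4080) = 0.265992
  L_II = 0.7·e^(−0.7·1.02) = 0.7·e^(−0.7140) = 0.342777
  L_III = 1.9·e^(−1.9·1.02) = 1.9·e^(−1.9380) = 0.273584
  L_IV = 2.9·e^(−2.9·1.02) = 2.9·e^(−2.9580) = 0.150576
Unnormalised posteriors:
  π_I·L_I = 0.14 × 0.265992 = 0.0372388
  π_II·L_II = 0.18 × 0.342777 = 0.0616999
  π_III·L_III = 0.29 × 0.273584 = 0.0793394
  π_IV·L_IV = 0.39 × 0.150576 = 0.0587245
Marginal: 0.0372388 + 0.0616999 + 0.0793394 + 0.0587245 = 0.237003
P(Subpopulation I | 1.02 years) = 0.0372388 / 0.237003 ≈ 0.157

0.157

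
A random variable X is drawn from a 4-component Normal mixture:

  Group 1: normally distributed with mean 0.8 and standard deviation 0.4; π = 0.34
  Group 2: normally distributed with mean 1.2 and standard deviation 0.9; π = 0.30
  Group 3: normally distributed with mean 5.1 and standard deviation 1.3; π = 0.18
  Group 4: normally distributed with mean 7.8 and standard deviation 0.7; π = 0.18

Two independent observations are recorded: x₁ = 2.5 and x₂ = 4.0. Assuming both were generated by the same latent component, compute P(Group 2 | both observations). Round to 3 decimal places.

0.093

Posterior ∝ prior × likelihood, so P(k | x) ∝ π_k f_k(x); normalise over all components.
Since both observations come from the same component, the likelihood for component k is f_k(x₁)·f_k(x₂).
  p_1 = [(1/(0.4·√(2π)))·exp(−(2.5−0.8)²/(2·0.4²)) = 0.997356·exp(-9.03125) = 0.000119297] × [1.26307e-14] = 1.5068e-18
  p_2 = [(1/(0.9·√(2π)))·exp(−(2.5−1.2)²/(2·0.9²)) = 0.443269·exp(-1.04321) = 0.156173] × [0.00350668] = 0.000547651
  p_3 = [(1/(1.3·√(2π)))·exp(−(2.5−5.1)²/(2·1.3²)) = 0.306879·exp(-2.00000) = 0.0415315] × [0.214533] = 0.00890989
  p_4 = [(1/(0.7·√(2π)))·exp(−(2.5−7.8)²/(2·0.7²)) = 0.569918·exp(-28.66327) = 2.03008e-13] × [2.27309e-07] = 4.61456e-20
Unnormalised posteriors:
  π_1·p_1 = 0.34 × 1.5068e-18 = 5.12311e-19
  π_2·p_2 = 0.30 × 0.000547651 = 0.000164295
  π_3·p_3 = 0.18 × 0.00890989 = 0.00160378
  π_4·p_4 = 0.18 × 4.61456e-20 = 8.3062e-21
Normaliser: 5.12311e-19 + 0.000164295 + 0.00160378 + 8.3062e-21 = 0.00176807
P(Group 2 | x) ≈ 0.093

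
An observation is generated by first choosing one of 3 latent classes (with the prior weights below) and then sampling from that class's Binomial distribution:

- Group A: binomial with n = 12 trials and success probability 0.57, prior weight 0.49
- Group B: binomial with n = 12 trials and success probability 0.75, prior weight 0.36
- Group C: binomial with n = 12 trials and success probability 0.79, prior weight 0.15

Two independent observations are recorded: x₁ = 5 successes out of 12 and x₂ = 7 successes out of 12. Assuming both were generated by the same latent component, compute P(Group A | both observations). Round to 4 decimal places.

P(component k | x) = P(Z=k)·f_k(x) / marginal(x), where marginal(x) = Σ_j P(Z=j)·f_j(x).
Since both observations come from the same component, the likelihood for component k is f_k(x₁)·f_k(x₂).
  p_A = [C(12,5)·0.57^5·0.43^7 = 792·0.0601692·0.00271819 = 0.129532] × [0.22761] = 0.0294829
  p_B = [C(12,5)·0.75^5·0.25^7 = 792·0.237305·6.10352e-05 = 0.0114713] × [0.103241] = 0.00118431
  p_C = [C(12,5)·0.79^5·0.21^7 = 792·0.307706·1.80109e-05 = 0.0043893] × [0.0621171] = 0.000272651
Unnormalised posteriors:
  P(Z=A)·p_A = 0.49 × 0.0294829 = 0.0144466
  P(Z=B)·p_B = 0.36 × 0.00118431 = 0.000426352
  P(Z=C)·p_C = 0.15 × 0.000272651 = 4.08976e-05
Evidence: 0.0144466 + 0.000426352 + 4.08976e-05 = 0.0149139
P(Group A | x) = 0.0144466 / 0.0149139 ≈ 0.9687

0.9687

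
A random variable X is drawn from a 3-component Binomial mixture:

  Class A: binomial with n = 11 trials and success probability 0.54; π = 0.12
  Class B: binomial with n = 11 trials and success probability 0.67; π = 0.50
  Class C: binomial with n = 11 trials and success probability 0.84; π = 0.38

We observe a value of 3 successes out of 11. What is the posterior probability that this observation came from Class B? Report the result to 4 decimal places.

0.3577

By Bayes' theorem, P(k | x) = w_k f_k(x) / Σ_j w_j f_j(x).
Component likelihoods at x = 3 successes out of 11:
  p_A = 0.0520868
  p_B = 0.00697943
  p_C = 4.20031e-05
Multiply by the mixture weights:
  w_A·p_A = 0.12 × 0.0520868 = 0.00625042
  w_B·p_B = 0.50 × 0.00697943 = 0.00348971
  w_C·p_C = 0.38 × 4.20031e-05 = 1.59612e-05
Normaliser: 0.00625042 + 0.00348971 + 1.59612e-05 = 0.00975609
P(Class B | data) ≈ 0.3577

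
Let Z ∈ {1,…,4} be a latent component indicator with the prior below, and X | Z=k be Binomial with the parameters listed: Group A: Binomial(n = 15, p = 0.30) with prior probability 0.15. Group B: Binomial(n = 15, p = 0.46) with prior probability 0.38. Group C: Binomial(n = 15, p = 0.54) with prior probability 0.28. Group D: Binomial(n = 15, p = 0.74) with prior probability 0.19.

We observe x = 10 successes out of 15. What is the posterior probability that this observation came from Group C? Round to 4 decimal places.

0.3944

Posterior ∝ prior × likelihood, so P(k | x) ∝ w_k f_k(x); normalise over all components.
Evaluate each component's likelihood at the observed value:
  f_A = C(15,10)·0.30^10·0.70^5 = 3003·5.9049e-06·0.16807 = 0.00298029
  f_B = C(15,10)·0.46^10·0.54^5 = 3003·0.000424207·0.0459165 = 0.0584928
  f_C = C(15,10)·0.54^10·0.46^5 = 3003·0.00210833·0.0205963 = 0.130401
  f_D = C(15,10)·0.74^10·0.26^5 = 3003·0.0492399·0.00118814 = 0.175687
Multiply by the mixture weights:
  w_A·f_A = 0.15 × 0.00298029 = 0.000447043
  w_B·f_B = 0.38 × 0.0584928 = 0.0222273
  w_C·f_C = 0.28 × 0.130401 = 0.0365124
  w_D·f_D = 0.19 × 0.175687 = 0.0333805
Marginal: 0.000447043 + 0.0222273 + 0.0365124 + 0.0333805 = 0.0925672
So the posterior for Group C is 0.0365124 / 0.0925672 ≈ 0.3944.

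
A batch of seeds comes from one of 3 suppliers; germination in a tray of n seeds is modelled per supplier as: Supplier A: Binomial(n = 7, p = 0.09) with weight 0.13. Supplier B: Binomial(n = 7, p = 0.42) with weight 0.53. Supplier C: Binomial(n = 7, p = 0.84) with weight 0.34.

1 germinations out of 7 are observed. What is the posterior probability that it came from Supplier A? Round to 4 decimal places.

The responsibility of component k is P(Z=k) f_k(x) divided by Σ_j P(Z=j) f_j(x).
Evaluate each component's likelihood at the observed value:
  p_A = 0.357758
  p_B = 0.111922
  p_C = 9.865e-05
Weight by the priors:
  P(Z=A)·p_A = 0.13 × 0.357758 = 0.0465085
  P(Z=B)·p_B = 0.53 × 0.111922 = 0.0593186
  P(Z=C)·p_C = 0.34 × 9.865e-05 = 3.3541e-05
Normaliser: 0.0465085 + 0.0593186 + 3.3541e-05 = 0.105861
P(Supplier A | 1 germinations out of 7) ≈ 0.4393

0.4393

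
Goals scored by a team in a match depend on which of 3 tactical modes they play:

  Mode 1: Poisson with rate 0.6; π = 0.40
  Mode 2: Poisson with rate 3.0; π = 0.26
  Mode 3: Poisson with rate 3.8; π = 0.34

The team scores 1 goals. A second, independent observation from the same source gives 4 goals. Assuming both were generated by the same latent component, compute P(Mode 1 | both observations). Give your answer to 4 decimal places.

0.0311

Posterior ∝ prior × likelihood, so P(k | x) ∝ w_k f_k(x); normalise over all components.
Since both observations come from the same component, the likelihood for component k is f_k(x₁)·f_k(x₂).
  L_1 = [e^(−0.6)·0.6^1/1! = 0.329287] × [0.00296358] = 0.000975869
  L_2 = [e^(−3.0)·3.0^1/1! = 0.149361] × [0.168031] = 0.0250974
  L_3 = [e^(−3.8)·3.8^1/1! = 0.0850089] × [0.194359] = 0.0165222
Weight by the priors:
  w_1·L_1 = 0.40 × 0.000975869 = 0.000390348
  w_2·L_2 = 0.26 × 0.0250974 = 0.00652532
  w_3·L_3 = 0.34 × 0.0165222 = 0.00561756
Normaliser: 0.000390348 + 0.00652532 + 0.00561756 = 0.0125332
So the posterior for Mode 1 is 0.000390348 / 0.0125332 ≈ 0.0311.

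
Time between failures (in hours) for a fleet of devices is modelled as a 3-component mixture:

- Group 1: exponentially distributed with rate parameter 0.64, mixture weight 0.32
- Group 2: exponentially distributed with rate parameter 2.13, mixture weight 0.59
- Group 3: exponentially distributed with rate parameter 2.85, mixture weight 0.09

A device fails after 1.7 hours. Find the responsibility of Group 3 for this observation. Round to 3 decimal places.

0.019

By Bayes' theorem, P(k | x) = w_k f_k(x) / Σ_j w_j f_j(x).
Evaluate each component's likelihood at the observed value:
  p_1 = 0.64·e^(−0.64·1.7) = 0.64·e^(−1.0880) = 0.215609
  p_2 = 2.13·e^(−2.13·1.7) = 2.13·e^(−3.6210) = 0.0569901
  p_3 = 2.85·e^(−2.85·1.7) = 2.85·e^(−4.8450) = 0.0224227
Multiply by the mixture weights:
  w_1·p_1 = 0.32 × 0.215609 = 0.068995
  w_2·p_2 = 0.59 × 0.0569901 = 0.0336241
  w_3·p_3 = 0.09 × 0.0224227 = 0.00201804
Evidence: 0.068995 + 0.0336241 + 0.00201804 = 0.104637
P(Group 3 | data) ≈ 0.019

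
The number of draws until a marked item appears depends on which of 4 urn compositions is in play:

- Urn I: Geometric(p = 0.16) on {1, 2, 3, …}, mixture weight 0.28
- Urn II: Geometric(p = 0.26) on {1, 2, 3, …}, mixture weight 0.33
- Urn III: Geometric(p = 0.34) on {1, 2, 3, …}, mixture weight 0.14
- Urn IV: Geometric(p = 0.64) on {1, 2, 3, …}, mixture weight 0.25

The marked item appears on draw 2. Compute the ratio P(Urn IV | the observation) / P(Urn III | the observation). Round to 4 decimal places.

1.8335

Posterior odds = (w_i f_i(x)) / (w_j f_j(x)); the normalising sum cancels.
Geometric probabilities:
  f_I = 0.16·(1−0.16)^1 = 0.16·0.84 = 0.1344
  f_II = 0.26·(1−0.26)^1 = 0.26·0.74 = 0.1924
  f_III = 0.34·(1−0.34)^1 = 0.34·0.66 = 0.2244
  f_IV = 0.64·(1−0.64)^1 = 0.64·0.36 = 0.2304
Posterior odds = (w_IV·f_IV) / (w_III·f_III) = (0.25·0.2304) / (0.14·0.2244) = 0.0576 / 0.031416 ≈ 1.8335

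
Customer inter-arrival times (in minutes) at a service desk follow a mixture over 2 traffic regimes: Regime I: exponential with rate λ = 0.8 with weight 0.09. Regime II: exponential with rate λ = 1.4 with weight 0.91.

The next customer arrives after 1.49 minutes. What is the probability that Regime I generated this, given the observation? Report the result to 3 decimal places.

0.121

Posterior ∝ prior × likelihood, so P(k | x) ∝ π_k f_k(x); normalise over all components.
Evaluate each component's likelihood at the observed value:
  f_I = 0.242891
  f_II = 0.173856
Multiply by the mixture weights:
  π_I·f_I = 0.09 × 0.242891 = 0.0218602
  π_II·f_II = 0.91 × 0.173856 = 0.158209
Normaliser: 0.0218602 + 0.158209 = 0.180069
P(Regime I | x) = 0.0218602 / 0.180069 ≈ 0.121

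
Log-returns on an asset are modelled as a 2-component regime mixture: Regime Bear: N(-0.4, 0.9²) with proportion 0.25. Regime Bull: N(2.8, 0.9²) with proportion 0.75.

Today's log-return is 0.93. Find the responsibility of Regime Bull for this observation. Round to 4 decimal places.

Apply Bayes' rule: the posterior for each component is proportional to its prior times its likelihood at x.
Component likelihoods at x = 0.93:
  f_Bear = 0.148749
  f_Bull = 0.0511927
Weight by the priors:
  π_Bear·f_Bear = 0.25 × 0.148749 = 0.0371874
  π_Bull·f_Bull = 0.75 × 0.0511927 = 0.0383945
Evidence: 0.0371874 + 0.0383945 = 0.0755819
P(Regime Bull | x) = 0.0383945 / 0.0755819 ≈ 0.5080

0.5080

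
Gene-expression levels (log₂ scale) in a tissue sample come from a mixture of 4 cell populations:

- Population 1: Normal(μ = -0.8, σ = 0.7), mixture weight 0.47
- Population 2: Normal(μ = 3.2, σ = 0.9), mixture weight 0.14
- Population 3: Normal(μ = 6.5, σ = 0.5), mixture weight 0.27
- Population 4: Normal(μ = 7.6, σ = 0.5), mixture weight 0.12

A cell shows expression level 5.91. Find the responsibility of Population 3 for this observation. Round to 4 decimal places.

Apply Bayes' rule: the posterior for each component is proportional to its prior times its likelihood at x.
Evaluate each component's likelihood at the observed value:
  f_1 = (1/(0.7·√(2π)))·exp(−(5.91−-0.8)²/(2·0.7²)) = 0.569918·exp(-45.94296) = 6.35387e-21
  f_2 = (1/(0.9·√(2π)))·exp(−(5.91−3.2)²/(2·0.9²)) = 0.443269·exp(-4.53340) = 0.00476255
  f_3 = (1/(0.5·√(2π)))·exp(−(5.91−6.5)²/(2·0.5²)) = 0.797885·exp(-0.69620) = 0.397726
  f_4 = (1/(0.5·√(2π)))·exp(−(5.91−7.6)²/(2·0.5²)) = 0.797885·exp(-5.71220) = 0.00263732
Unnormalised posteriors:
  π_1·f_1 = 0.47 × 6.35387e-21 = 2.98632e-21
  π_2·f_2 = 0.14 × 0.00476255 = 0.000666756
  π_3·f_3 = 0.27 × 0.397726 = 0.107386
  π_4·f_4 = 0.12 × 0.00263732 = 0.000316479
Sum: 2.98632e-21 + 0.000666756 + 0.107386 + 0.000316479 = 0.108369
Responsibility of Population 3: 0.107386 / 0.108369 ≈ 0.9909

0.9909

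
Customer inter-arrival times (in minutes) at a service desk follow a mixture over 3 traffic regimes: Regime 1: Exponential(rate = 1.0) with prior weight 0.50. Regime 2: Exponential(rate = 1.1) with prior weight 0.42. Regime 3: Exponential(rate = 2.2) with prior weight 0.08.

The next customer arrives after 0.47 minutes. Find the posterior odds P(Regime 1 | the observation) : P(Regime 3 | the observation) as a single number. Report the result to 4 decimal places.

4.9934

Posterior odds = (P(Z=i) f_i(x)) / (P(Z=j) f_j(x)); the normalising sum cancels.
Exponential densities:
  p_1 = 0.625002
  p_2 = 0.655937
  p_3 = 0.78228
0.312501 / 0.0625824 ≈ 4.9934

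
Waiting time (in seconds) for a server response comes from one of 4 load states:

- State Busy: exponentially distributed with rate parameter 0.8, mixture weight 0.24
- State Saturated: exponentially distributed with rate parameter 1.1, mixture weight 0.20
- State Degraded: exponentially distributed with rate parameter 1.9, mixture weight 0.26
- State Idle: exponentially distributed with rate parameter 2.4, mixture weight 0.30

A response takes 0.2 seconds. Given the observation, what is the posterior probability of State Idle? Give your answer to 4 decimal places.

By Bayes' theorem, P(k | x) = P(Z=k) f_k(x) / Σ_j P(Z=j) f_j(x).
Exponential densities:
  f_Busy = 0.681715
  f_Saturated = 0.882771
  f_Degraded = 1.29934
  f_Idle = 1.48508
Prior × likelihood for each component:
  P(Z=Busy)·f_Busy = 0.24 × 0.681715 = 0.163612
  P(Z=Saturated)·f_Saturated = 0.20 × 0.882771 = 0.176554
  P(Z=Degraded)·f_Degraded = 0.26 × 1.29934 = 0.337828
  P(Z=Idle)·f_Idle = 0.30 × 1.48508 = 0.445524
Normaliser: 0.163612 + 0.176554 + 0.337828 + 0.445524 = 1.12352
P(State Idle | data) = 0.445524 / 1.12352 ≈ 0.3965

0.3965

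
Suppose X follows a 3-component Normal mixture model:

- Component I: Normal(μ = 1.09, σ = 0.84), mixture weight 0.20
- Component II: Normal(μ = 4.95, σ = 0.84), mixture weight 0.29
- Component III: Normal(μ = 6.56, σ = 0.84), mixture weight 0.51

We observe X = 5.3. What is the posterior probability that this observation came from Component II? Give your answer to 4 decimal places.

0.6162

P(component k | x) = w_k·f_k(x) / marginal(x), where marginal(x) = Σ_j w_j·f_j(x).
Component likelihoods at x = 5.3:
  L_I = (1/(0.84·√(2π)))·exp(−(5.3−1.09)²/(2·0.84²)) = 0.474931·exp(-12.55959) = 1.66751e-06
  L_II = (1/(0.84·√(2π)))·exp(−(5.3−4.95)²/(2·0.84²)) = 0.474931·exp(-0.08681) = 0.435443
  L_III = (1/(0.84·√(2π)))·exp(−(5.3−6.56)²/(2·0.84²)) = 0.474931·exp(-1.12500) = 0.154188
Prior × likelihood for each component:
  w_I·L_I = 0.20 × 1.66751e-06 = 3.33502e-07
  w_II·L_II = 0.29 × 0.435443 = 0.126279
  w_III·L_III = 0.51 × 0.154188 = 0.0786357
Denominator: 3.33502e-07 + 0.126279 + 0.0786357 = 0.204915
Responsibility of Component II: 0.126279 / 0.204915 ≈ 0.6162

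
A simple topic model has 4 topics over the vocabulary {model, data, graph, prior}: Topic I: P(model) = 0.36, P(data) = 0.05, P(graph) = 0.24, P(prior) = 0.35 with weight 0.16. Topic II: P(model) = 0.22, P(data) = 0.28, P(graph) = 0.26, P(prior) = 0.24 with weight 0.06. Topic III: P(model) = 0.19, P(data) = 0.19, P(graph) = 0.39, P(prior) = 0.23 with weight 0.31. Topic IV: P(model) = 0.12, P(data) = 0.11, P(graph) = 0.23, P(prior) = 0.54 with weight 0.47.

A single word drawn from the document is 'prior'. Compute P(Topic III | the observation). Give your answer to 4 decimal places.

By Bayes' theorem, P(k | x) = π_k f_k(x) / Σ_j π_j f_j(x).
Component likelihoods at x = 'prior':
  L_I = 0.35
  L_II = 0.24
  L_III = 0.23
  L_IV = 0.54
Unnormalised posteriors:
  π_I·L_I = 0.16 × 0.35 = 0.056
  π_II·L_II = 0.06 × 0.24 = 0.0144
  π_III·L_III = 0.31 × 0.23 = 0.0713
  π_IV·L_IV = 0.47 × 0.54 = 0.2538
Sum: 0.056 + 0.0144 + 0.0713 + 0.2538 = 0.3955
P(Topic III | x) = 0.0713 / 0.3955 ≈ 0.1803

0.1803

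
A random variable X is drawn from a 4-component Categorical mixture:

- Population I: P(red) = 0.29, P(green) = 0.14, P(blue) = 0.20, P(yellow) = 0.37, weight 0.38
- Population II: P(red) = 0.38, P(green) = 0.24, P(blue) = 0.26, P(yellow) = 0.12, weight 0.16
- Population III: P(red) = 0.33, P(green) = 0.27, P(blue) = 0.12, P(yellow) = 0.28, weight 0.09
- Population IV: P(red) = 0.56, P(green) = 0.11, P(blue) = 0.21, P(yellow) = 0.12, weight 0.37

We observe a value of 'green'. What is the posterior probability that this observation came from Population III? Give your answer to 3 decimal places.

P(component k | x) = w_k·f_k(x) / marginal(x), where marginal(x) = Σ_j w_j·f_j(x).
Evaluate each component's likelihood at the observed value:
  p_I = 0.14
  p_II = 0.24
  p_III = 0.27
  p_IV = 0.11
Prior × likelihood for each component:
  w_I·p_I = 0.38 × 0.14 = 0.0532
  w_II·p_II = 0.16 × 0.24 = 0.0384
  w_III·p_III = 0.09 × 0.27 = 0.0243
  w_IV·p_IV = 0.37 × 0.11 = 0.0407
Denominator: 0.0532 + 0.0384 + 0.0243 + 0.0407 = 0.1566
So the posterior for Population III is 0.0243 / 0.1566 ≈ 0.155.

0.155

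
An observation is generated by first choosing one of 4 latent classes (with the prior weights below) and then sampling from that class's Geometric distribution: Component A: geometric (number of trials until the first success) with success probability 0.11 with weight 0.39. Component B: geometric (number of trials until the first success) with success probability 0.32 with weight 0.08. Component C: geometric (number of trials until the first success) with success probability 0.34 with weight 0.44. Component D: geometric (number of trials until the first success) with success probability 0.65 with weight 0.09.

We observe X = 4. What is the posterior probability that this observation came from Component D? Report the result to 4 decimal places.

0.0299

By Bayes' theorem, P(k | x) = w_k f_k(x) / Σ_j w_j f_j(x).
Evaluate each component's likelihood at the observed value:
  L_A = 0.11·(1−0.11)^3 = 0.11·0.704969 = 0.0775466
  L_B = 0.32·(1−0.32)^3 = 0.32·0.314432 = 0.100618
  L_C = 0.34·(1−0.34)^3 = 0.34·0.287496 = 0.0977486
  L_D = 0.65·(1−0.65)^3 = 0.65·0.042875 = 0.0278687
Multiply by the mixture weights:
  w_A·L_A = 0.39 × 0.0775466 = 0.0302432
  w_B·L_B = 0.08 × 0.100618 = 0.00804946
  w_C·L_C = 0.44 × 0.0977486 = 0.0430094
  w_D·L_D = 0.09 × 0.0278687 = 0.00250819
Sum: 0.0302432 + 0.00804946 + 0.0430094 + 0.00250819 = 0.0838102
Responsibility of Component D: 0.00250819 / 0.0838102 ≈ 0.0299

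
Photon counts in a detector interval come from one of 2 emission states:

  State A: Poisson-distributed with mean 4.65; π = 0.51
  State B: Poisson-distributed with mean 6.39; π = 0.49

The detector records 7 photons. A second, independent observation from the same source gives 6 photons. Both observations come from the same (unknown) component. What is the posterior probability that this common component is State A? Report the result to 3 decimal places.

Apply Bayes' rule: the posterior for each component is proportional to its prior times its likelihood at x.
Since both observations come from the same component, the likelihood for component k is f_k(x₁)·f_k(x₂).
  L_A = [e^(−4.65)·4.65^7/7! = 0.0891807] × [0.13425] = 0.0119726
  L_B = [e^(−6.39)·6.39^7/7! = 0.144855] × [0.158683] = 0.0229861
Multiply by the mixture weights:
  P(Z=A)·L_A = 0.51 × 0.0119726 = 0.006106
  P(Z=B)·L_B = 0.49 × 0.0229861 = 0.0112632
Normaliser: 0.006106 + 0.0112632 = 0.0173692
P(State A | x) ≈ 0.352

0.352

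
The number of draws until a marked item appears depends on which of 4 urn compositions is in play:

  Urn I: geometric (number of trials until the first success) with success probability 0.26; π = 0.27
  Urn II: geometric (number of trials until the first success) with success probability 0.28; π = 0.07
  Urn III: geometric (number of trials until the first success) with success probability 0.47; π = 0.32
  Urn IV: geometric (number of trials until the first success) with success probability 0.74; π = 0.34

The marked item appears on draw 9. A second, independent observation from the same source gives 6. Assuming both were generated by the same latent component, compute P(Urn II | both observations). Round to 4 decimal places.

0.1670

P(component k | x) = P(Z=k)·f_k(x) / marginal(x), where marginal(x) = Σ_j P(Z=j)·f_j(x).
Since both observations come from the same component, the likelihood for component k is f_k(x₁)·f_k(x₂).
  p_I = [0.0233791] × [0.0576942] = 0.00134884
  p_II = [0.0202217] × [0.0541777] = 0.00109557
  p_III = [0.00292621] × [0.0196552] = 5.75151e-05
  p_IV = [1.54532e-05] × [0.000879222] = 1.35868e-08
Prior × likelihood for each component:
  P(Z=I)·p_I = 0.27 × 0.00134884 = 0.000364186
  P(Z=II)·p_II = 0.07 × 0.00109557 = 7.66896e-05
  P(Z=III)·p_III = 0.32 × 5.75151e-05 = 1.84048e-05
  P(Z=IV)·p_IV = 0.34 × 1.35868e-08 = 4.61951e-09
Evidence: 0.000364186 + 7.66896e-05 + 1.84048e-05 + 4.61951e-09 = 0.000459285
Responsibility of Urn II: 7.66896e-05 / 0.000459285 ≈ 0.1670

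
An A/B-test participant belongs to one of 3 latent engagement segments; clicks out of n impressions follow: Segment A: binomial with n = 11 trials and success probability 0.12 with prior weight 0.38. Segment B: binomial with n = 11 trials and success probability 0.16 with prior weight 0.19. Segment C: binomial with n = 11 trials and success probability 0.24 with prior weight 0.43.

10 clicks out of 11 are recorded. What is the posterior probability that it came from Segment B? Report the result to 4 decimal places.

Apply Bayes' rule: the posterior for each component is proportional to its prior times its likelihood at x.
Evaluate each component's likelihood at the observed value:
  L_A = C(11,10)·0.12^10·0.88^1 = 11·6.19174e-10·0.88 = 5.9936e-09
  L_B = C(11,10)·0.16^10·0.84^1 = 11·1.09951e-08·0.84 = 1.01595e-07
  L_C = C(11,10)·0.24^10·0.76^1 = 11·6.34034e-07·0.76 = 5.30052e-06
Weight by the priors:
  w_A·L_A = 0.38 × 5.9936e-09 = 2.27757e-09
  w_B·L_B = 0.19 × 1.01595e-07 = 1.9303e-08
  w_C·L_C = 0.43 × 5.30052e-06 = 2.27922e-06
Denominator: 2.27757e-09 + 1.9303e-08 + 2.27922e-06 = 2.30081e-06
P(Segment B | 10 clicks out of 11) = 1.9303e-08 / 2.30081e-06 ≈ 0.0084

0.0084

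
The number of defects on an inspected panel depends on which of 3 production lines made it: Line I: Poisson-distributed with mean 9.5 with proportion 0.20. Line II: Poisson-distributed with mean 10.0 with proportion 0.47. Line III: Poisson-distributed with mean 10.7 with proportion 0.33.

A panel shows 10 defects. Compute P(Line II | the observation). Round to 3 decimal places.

Posterior ∝ prior × likelihood, so P(k | x) ∝ π_k f_k(x); normalise over all components.
Poisson probabilities:
  L_I = e^(−9.5)·9.5^10/10! = 0.123502
  L_II = e^(−10.0)·10.0^10/10! = 0.12511
  L_III = e^(−10.7)·10.7^10/10! = 0.122215
Prior × likelihood for each component:
  π_I·L_I = 0.20 × 0.123502 = 0.0247005
  π_II·L_II = 0.47 × 0.12511 = 0.0588017
  π_III·L_III = 0.33 × 0.122215 = 0.0403309
Normaliser: 0.0247005 + 0.0588017 + 0.0403309 = 0.123833
Responsibility of Line II: 0.0588017 / 0.123833 ≈ 0.475

0.475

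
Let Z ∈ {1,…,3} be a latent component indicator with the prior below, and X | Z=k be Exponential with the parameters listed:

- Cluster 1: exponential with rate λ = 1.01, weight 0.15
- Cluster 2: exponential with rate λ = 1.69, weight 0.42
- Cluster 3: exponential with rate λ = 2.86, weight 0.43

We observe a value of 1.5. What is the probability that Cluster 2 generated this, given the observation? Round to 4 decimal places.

Posterior ∝ prior × likelihood, so P(k | x) ∝ P(Z=k) f_k(x); normalise over all components.
Component likelihoods at x = 1.5:
  f_1 = 1.01·e^(−1.01·1.5) = 1.01·e^(−1.5150) = 0.222006
  f_2 = 1.69·e^(−1.69·1.5) = 1.69·e^(−2.5350) = 0.133952
  f_3 = 2.86·e^(−2.86·1.5) = 2.86·e^(−4.2900) = 0.0391961
Weight by the priors:
  P(Z=1)·f_1 = 0.15 × 0.222006 = 0.0333009
  P(Z=2)·f_2 = 0.42 × 0.133952 = 0.05626
  P(Z=3)·f_3 = 0.43 × 0.0391961 = 0.0168543
Normaliser: 0.0333009 + 0.05626 + 0.0168543 = 0.106415
P(Cluster 2 | the observation) ≈ 0.5287

0.5287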